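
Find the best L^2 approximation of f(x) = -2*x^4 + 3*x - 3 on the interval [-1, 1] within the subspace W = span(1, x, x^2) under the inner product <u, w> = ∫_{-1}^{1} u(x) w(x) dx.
g(x) = -12*x^2/7 + 3*x - 99/35

The best approximation g ∈ W is the orthogonal projection of f onto W. Writing g = a_0 + a_1 x + a_2 x^2, the coefficients solve the normal equations G · a = b where
  G_{ij} = <φ_i, φ_j> and b_i = <f, φ_i>, with φ_0 = 1, φ_1 = x, φ_2 = x^2.
G =
  [2, 0, 2/3]
  [0, 2/3, 0]
  [2/3, 0, 2/5],
b = (-34/5, 2, -18/7).
Solving gives a_0 = -99/35, a_1 = 3, a_2 = -12/7, so
  g(x) = -12*x^2/7 + 3*x - 99/35.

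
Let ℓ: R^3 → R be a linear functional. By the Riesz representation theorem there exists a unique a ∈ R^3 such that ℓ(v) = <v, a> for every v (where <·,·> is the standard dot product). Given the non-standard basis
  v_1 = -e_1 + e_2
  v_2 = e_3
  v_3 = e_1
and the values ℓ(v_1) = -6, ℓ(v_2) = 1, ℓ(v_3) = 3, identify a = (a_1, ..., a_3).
a = (3, -3, 1)

Write a = (a_1, ..., a_3) in the standard basis. For each basis vector v_i, ℓ(v_i) = <v_i, a> is a linear equation in the a_j's. Collect the n equations into a matrix system V a = ℓ, where row i of V is v_i (expressed in the standard basis). Since V is invertible (lower-triangular with 1s on the diagonal, up to permutation), solve by back-substitution:
  V =
[[-1, 1, 0],
 [0, 0, 1],
 [1, 0, 0]]
  V a = (-6, 1, 3)
Solving gives a = (3, -3, 1).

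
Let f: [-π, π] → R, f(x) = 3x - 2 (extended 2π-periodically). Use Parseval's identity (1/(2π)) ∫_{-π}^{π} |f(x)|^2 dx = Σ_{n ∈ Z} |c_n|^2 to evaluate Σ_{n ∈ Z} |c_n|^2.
Σ |c_n|^2 = 3π^2 + 4

Expand and integrate term by term over [-π, π]:
  ∫ (3x)^2 dx = 9·(2π^3/3); ∫ 2·3·(-2)·x dx = 0 (odd integrand); ∫ (-2)^2 dx = 4·2π.
So (1/(2π)) ∫_{-π}^{π} (3x - 2)^2 dx = 9π^2/3 + 4 = 3π^2 + 4.
Parseval ⇒ Σ |c_n|^2 = 3π^2 + 4.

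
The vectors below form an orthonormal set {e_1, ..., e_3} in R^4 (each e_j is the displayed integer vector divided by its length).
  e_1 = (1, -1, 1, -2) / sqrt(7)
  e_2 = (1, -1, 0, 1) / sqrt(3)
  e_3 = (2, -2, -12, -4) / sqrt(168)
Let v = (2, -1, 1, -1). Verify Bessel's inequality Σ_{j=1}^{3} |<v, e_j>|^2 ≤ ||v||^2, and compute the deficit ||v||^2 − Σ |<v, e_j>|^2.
Σ |<v, e_j>|^2 = 13/2; ||v||^2 = 7; deficit = 1/2

Write each e_j = u_j / sqrt(<u_j, u_j>) where u_j is the displayed integer vector. Then <v, e_j> = <v, u_j> / sqrt(<u_j, u_j>), so |<v, e_j>|^2 = <v, u_j>^2 / <u_j, u_j>.
Coefficients: <v, e_1> = 6/sqrt(7), <v, e_2> = 2/sqrt(3), <v, e_3> = -2/sqrt(168).
Square and sum: Σ |<v, e_j>|^2 = 13/2.
Compute ||v||^2 = v·v = 7.
Deficit = 7 − 13/2 = 1/2 ≥ 0, confirming Bessel's inequality. (The deficit equals ||v − Σ <v,e_j> e_j||^2, the squared distance from v to span{e_j}.)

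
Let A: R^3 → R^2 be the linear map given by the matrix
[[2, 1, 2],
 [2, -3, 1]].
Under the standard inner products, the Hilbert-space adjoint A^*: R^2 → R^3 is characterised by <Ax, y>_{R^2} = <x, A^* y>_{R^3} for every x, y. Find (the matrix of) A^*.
A^* = A^T =
[[2, 2],
 [1, -3],
 [2, 1]]

For real matrices with standard dot products, the defining identity <Ax, y> = <x, A^* y> gives (Ax)^T y = x^T (A^*) y, i.e. x^T A^T y = x^T (A^*) y. Since this holds for all x, y, we must have A^* = A^T. Therefore
A^* =
[[2, 2],
 [1, -3],
 [2, 1]].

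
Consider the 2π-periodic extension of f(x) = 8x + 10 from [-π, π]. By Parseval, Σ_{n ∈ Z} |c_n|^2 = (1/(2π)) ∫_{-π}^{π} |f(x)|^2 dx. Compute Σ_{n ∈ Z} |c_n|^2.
Σ |c_n|^2 = 64π^2/3 + 100

Expand and integrate term by term over [-π, π]:
  ∫ (8x)^2 dx = 64·(2π^3/3); ∫ 2·8·(10)·x dx = 0 (odd integrand); ∫ 10^2 dx = 100·2π.
So (1/(2π)) ∫_{-π}^{π} (8x + 10)^2 dx = 64π^2/3 + 100 = 64π^2/3 + 100.
Parseval ⇒ Σ |c_n|^2 = 64π^2/3 + 100.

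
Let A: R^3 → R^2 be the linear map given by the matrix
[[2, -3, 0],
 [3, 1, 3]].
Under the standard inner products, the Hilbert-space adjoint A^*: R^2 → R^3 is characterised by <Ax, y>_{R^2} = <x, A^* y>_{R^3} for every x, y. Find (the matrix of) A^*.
A^* = A^T =
[[2, 3],
 [-3, 1],
 [0, 3]]

For real matrices with standard dot products, the defining identity <Ax, y> = <x, A^* y> gives (Ax)^T y = x^T (A^*) y, i.e. x^T A^T y = x^T (A^*) y. Since this holds for all x, y, we must have A^* = A^T. Therefore
A^* =
[[2, 3],
 [-3, 1],
 [0, 3]].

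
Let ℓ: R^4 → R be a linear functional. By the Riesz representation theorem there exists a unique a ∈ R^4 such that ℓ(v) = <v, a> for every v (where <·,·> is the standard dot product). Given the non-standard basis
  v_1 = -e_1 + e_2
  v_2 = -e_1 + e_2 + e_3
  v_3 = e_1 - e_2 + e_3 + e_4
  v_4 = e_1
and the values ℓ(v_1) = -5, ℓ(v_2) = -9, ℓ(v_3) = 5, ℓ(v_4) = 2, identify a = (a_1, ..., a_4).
a = (2, -3, -4, 4)

Write a = (a_1, ..., a_4) in the standard basis. For each basis vector v_i, ℓ(v_i) = <v_i, a> is a linear equation in the a_j's. Collect the n equations into a matrix system V a = ℓ, where row i of V is v_i (expressed in the standard basis). Since V is invertible (lower-triangular with 1s on the diagonal, up to permutation), solve by back-substitution:
  V =
[[-1, 1, 0, 0],
 [-1, 1, 1, 0],
 [1, -1, 1, 1],
 [1, 0, 0, 0]]
  V a = (-5, -9, 5, 2)
Solving gives a = (2, -3, -4, 4).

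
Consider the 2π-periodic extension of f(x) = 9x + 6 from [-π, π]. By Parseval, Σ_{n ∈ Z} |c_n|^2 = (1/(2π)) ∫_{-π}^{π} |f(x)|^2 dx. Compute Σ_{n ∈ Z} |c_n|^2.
Σ |c_n|^2 = 27π^2 + 36

Expand and integrate term by term over [-π, π]:
  ∫ (9x)^2 dx = 81·(2π^3/3); ∫ 2·9·(6)·x dx = 0 (odd integrand); ∫ 6^2 dx = 36·2π.
So (1/(2π)) ∫_{-π}^{π} (9x + 6)^2 dx = 81π^2/3 + 36 = 27π^2 + 36.
Parseval ⇒ Σ |c_n|^2 = 27π^2 + 36.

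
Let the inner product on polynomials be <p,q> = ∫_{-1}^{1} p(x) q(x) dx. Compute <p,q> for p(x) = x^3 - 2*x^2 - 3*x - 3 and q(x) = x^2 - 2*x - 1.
<p,q> = 116/15

Expand the product: p(x)·q(x) = x^5 - 4*x^4 + 5*x^2 + 9*x + 3.
∫_{-1}^{1} of each monomial x^k gives [2/(k+1) if k even, 0 if k odd]. Integrating term-by-term (or equivalently evaluating the antiderivative F(x) = x^6/6 - 4*x^5/5 + 5*x^3/3 + 9*x^2/2 + 3*x at the endpoints):
  F(1) − F(−1) = 128/15 − (4/5) = 116/15.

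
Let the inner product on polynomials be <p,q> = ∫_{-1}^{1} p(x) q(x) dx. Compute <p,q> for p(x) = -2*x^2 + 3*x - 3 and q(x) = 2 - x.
<p,q> = -50/3

Expand the product: p(x)·q(x) = 2*x^3 - 7*x^2 + 9*x - 6.
∫_{-1}^{1} of each monomial x^k gives [2/(k+1) if k even, 0 if k odd]. Integrating term-by-term (or equivalently evaluating the antiderivative F(x) = x^4/2 - 7*x^3/3 + 9*x^2/2 - 6*x at the endpoints):
  F(1) − F(−1) = -10/3 − (40/3) = -50/3.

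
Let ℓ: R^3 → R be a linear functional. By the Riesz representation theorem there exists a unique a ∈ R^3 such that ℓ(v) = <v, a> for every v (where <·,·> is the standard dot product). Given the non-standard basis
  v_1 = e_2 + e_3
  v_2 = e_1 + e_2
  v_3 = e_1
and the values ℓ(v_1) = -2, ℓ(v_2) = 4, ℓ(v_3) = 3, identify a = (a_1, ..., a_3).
a = (3, 1, -3)

Write a = (a_1, ..., a_3) in the standard basis. For each basis vector v_i, ℓ(v_i) = <v_i, a> is a linear equation in the a_j's. Collect the n equations into a matrix system V a = ℓ, where row i of V is v_i (expressed in the standard basis). Since V is invertible (lower-triangular with 1s on the diagonal, up to permutation), solve by back-substitution:
  V =
[[0, 1, 1],
 [1, 1, 0],
 [1, 0, 0]]
  V a = (-2, 4, 3)
Solving gives a = (3, 1, -3).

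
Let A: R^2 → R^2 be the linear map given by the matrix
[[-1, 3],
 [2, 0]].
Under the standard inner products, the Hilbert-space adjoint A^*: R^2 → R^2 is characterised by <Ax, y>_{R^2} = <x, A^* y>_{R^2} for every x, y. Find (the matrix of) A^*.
A^* = A^T =
[[-1, 2],
 [3, 0]]

For real matrices with standard dot products, the defining identity <Ax, y> = <x, A^* y> gives (Ax)^T y = x^T (A^*) y, i.e. x^T A^T y = x^T (A^*) y. Since this holds for all x, y, we must have A^* = A^T. Therefore
A^* =
[[-1, 2],
 [3, 0]].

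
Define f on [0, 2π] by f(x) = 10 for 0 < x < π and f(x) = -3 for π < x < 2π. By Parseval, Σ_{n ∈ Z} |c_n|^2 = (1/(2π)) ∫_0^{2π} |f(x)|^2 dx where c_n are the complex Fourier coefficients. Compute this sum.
Σ |c_n|^2 = 109/2

Parseval equates the L^2 energy of f (normalised by 1/(2π)) with the ℓ^2 sum of its Fourier coefficients: (1/(2π)) ∫_0^{2π} |f|^2 = Σ |c_n|^2.
Compute the left side: (1/(2π)) [∫_0^π 10^2 dx + ∫_π^{2π} (-3)^2 dx] = (1/(2π)) · (100π + 9π) = (100 + 9)/2 = 109/2.
So Σ_{n ∈ Z} |c_n|^2 = 109/2.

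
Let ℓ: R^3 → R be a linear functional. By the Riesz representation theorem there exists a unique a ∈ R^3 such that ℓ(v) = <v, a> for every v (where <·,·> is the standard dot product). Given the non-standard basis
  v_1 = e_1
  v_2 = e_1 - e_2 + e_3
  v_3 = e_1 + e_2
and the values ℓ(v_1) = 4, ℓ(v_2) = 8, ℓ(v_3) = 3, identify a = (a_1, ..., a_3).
a = (4, -1, 3)

Write a = (a_1, ..., a_3) in the standard basis. For each basis vector v_i, ℓ(v_i) = <v_i, a> is a linear equation in the a_j's. Collect the n equations into a matrix system V a = ℓ, where row i of V is v_i (expressed in the standard basis). Since V is invertible (lower-triangular with 1s on the diagonal, up to permutation), solve by back-substitution:
  V =
[[1, 0, 0],
 [1, -1, 1],
 [1, 1, 0]]
  V a = (4, 8, 3)
Solving gives a = (4, -1, 3).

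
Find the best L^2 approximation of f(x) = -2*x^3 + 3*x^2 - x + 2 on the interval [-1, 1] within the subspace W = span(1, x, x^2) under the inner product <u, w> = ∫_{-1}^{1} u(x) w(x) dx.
g(x) = 3*x^2 - 11*x/5 + 2

The best approximation g ∈ W is the orthogonal projection of f onto W. Writing g = a_0 + a_1 x + a_2 x^2, the coefficients solve the normal equations G · a = b where
  G_{ij} = <φ_i, φ_j> and b_i = <f, φ_i>, with φ_0 = 1, φ_1 = x, φ_2 = x^2.
G =
  [2, 0, 2/3]
  [0, 2/3, 0]
  [2/3, 0, 2/5],
b = (6, -22/15, 38/15).
Solving gives a_0 = 2, a_1 = -11/5, a_2 = 3, so
  g(x) = 3*x^2 - 11*x/5 + 2.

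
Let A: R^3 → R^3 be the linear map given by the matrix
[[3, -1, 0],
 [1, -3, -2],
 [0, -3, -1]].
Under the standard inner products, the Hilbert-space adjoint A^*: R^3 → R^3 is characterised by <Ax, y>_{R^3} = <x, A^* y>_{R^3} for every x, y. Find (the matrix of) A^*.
A^* = A^T =
[[3, 1, 0],
 [-1, -3, -3],
 [0, -2, -1]]

For real matrices with standard dot products, the defining identity <Ax, y> = <x, A^* y> gives (Ax)^T y = x^T (A^*) y, i.e. x^T A^T y = x^T (A^*) y. Since this holds for all x, y, we must have A^* = A^T. Therefore
A^* =
[[3, 1, 0],
 [-1, -3, -3],
 [0, -2, -1]].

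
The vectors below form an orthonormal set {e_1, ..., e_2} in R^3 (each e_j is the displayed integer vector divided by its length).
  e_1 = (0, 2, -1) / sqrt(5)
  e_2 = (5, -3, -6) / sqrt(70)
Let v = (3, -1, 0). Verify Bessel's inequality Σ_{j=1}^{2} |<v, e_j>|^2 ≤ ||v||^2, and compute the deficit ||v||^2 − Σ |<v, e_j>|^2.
Σ |<v, e_j>|^2 = 38/7; ||v||^2 = 10; deficit = 32/7

Write each e_j = u_j / sqrt(<u_j, u_j>) where u_j is the displayed integer vector. Then <v, e_j> = <v, u_j> / sqrt(<u_j, u_j>), so |<v, e_j>|^2 = <v, u_j>^2 / <u_j, u_j>.
Coefficients: <v, e_1> = -2/sqrt(5), <v, e_2> = 18/sqrt(70).
Square and sum: Σ |<v, e_j>|^2 = 38/7.
Compute ||v||^2 = v·v = 10.
Deficit = 10 − 38/7 = 32/7 ≥ 0, confirming Bessel's inequality. (The deficit equals ||v − Σ <v,e_j> e_j||^2, the squared distance from v to span{e_j}.)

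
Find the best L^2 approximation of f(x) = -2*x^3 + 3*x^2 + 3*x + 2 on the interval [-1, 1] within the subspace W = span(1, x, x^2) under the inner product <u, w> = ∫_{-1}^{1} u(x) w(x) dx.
g(x) = 3*x^2 + 9*x/5 + 2

The best approximation g ∈ W is the orthogonal projection of f onto W. Writing g = a_0 + a_1 x + a_2 x^2, the coefficients solve the normal equations G · a = b where
  G_{ij} = <φ_i, φ_j> and b_i = <f, φ_i>, with φ_0 = 1, φ_1 = x, φ_2 = x^2.
G =
  [2, 0, 2/3]
  [0, 2/3, 0]
  [2/3, 0, 2/5],
b = (6, 6/5, 38/15).
Solving gives a_0 = 2, a_1 = 9/5, a_2 = 3, so
  g(x) = 3*x^2 + 9*x/5 + 2.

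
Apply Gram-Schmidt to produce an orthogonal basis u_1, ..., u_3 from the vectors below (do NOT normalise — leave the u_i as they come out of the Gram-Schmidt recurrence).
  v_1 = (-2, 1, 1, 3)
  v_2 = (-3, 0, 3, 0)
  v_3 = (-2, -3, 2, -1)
Orthogonal basis:
  u_1 = (-2, 1, 1, 3)
  u_2 = (-9/5, -3/5, 12/5, -9/5)
  u_3 = (-2/7, -17/7, -2/7, 5/7)

Apply the Gram-Schmidt recurrence
  u_1 = v_1
  u_i = v_i − Σ_{j<i} ((v_i · u_j) / (u_j · u_j)) · u_j.

Step by step this gives:
  u_1 = (-2, 1, 1, 3)
  u_2 = (-9/5, -3/5, 12/5, -9/5)
  u_3 = (-2/7, -17/7, -2/7, 5/7)

Orthogonality check:
  u_2 · u_1 = 0 (should be 0)
  u_3 · u_1 = 0 (should be 0)
  u_3 · u_2 = 0 (should be 0)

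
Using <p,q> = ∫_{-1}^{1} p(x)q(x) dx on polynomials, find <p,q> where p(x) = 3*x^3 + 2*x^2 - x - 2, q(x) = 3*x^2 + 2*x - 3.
<p,q> = 112/15

Expand the product: p(x)·q(x) = 9*x^5 + 12*x^4 - 8*x^3 - 14*x^2 - x + 6.
∫_{-1}^{1} of each monomial x^k gives [2/(k+1) if k even, 0 if k odd]. Integrating term-by-term (or equivalently evaluating the antiderivative F(x) = 3*x^6/2 + 12*x^5/5 - 2*x^4 - 14*x^3/3 - x^2/2 + 6*x at the endpoints):
  F(1) − F(−1) = 41/15 − (-71/15) = 112/15.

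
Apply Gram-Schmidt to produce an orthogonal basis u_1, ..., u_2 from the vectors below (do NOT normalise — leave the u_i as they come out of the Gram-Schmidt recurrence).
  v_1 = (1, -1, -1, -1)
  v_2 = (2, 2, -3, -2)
Orthogonal basis:
  u_1 = (1, -1, -1, -1)
  u_2 = (3/4, 13/4, -7/4, -3/4)

Apply the Gram-Schmidt recurrence
  u_1 = v_1
  u_i = v_i − Σ_{j<i} ((v_i · u_j) / (u_j · u_j)) · u_j.

Step by step this gives:
  u_1 = (1, -1, -1, -1)
  u_2 = (3/4, 13/4, -7/4, -3/4)

Orthogonality check:
  u_2 · u_1 = 0 (should be 0)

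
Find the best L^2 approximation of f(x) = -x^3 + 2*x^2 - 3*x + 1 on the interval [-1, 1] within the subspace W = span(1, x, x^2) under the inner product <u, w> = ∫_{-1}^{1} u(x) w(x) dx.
g(x) = 2*x^2 - 18*x/5 + 1

The best approximation g ∈ W is the orthogonal projection of f onto W. Writing g = a_0 + a_1 x + a_2 x^2, the coefficients solve the normal equations G · a = b where
  G_{ij} = <φ_i, φ_j> and b_i = <f, φ_i>, with φ_0 = 1, φ_1 = x, φ_2 = x^2.
G =
  [2, 0, 2/3]
  [0, 2/3, 0]
  [2/3, 0, 2/5],
b = (10/3, -12/5, 22/15).
Solving gives a_0 = 1, a_1 = -18/5, a_2 = 2, so
  g(x) = 2*x^2 - 18*x/5 + 1.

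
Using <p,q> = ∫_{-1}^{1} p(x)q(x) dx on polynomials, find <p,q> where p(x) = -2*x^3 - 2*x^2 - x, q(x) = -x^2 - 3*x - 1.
<p,q> = 98/15

Expand the product: p(x)·q(x) = 2*x^5 + 8*x^4 + 9*x^3 + 5*x^2 + x.
∫_{-1}^{1} of each monomial x^k gives [2/(k+1) if k even, 0 if k odd]. Integrating term-by-term (or equivalently evaluating the antiderivative F(x) = x^6/3 + 8*x^5/5 + 9*x^4/4 + 5*x^3/3 + x^2/2 at the endpoints):
  F(1) − F(−1) = 127/20 − (-11/60) = 98/15.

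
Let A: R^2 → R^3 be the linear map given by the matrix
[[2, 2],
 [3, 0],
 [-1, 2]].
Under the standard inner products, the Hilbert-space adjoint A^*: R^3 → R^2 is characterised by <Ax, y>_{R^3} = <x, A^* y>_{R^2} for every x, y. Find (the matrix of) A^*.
A^* = A^T =
[[2, 3, -1],
 [2, 0, 2]]

For real matrices with standard dot products, the defining identity <Ax, y> = <x, A^* y> gives (Ax)^T y = x^T (A^*) y, i.e. x^T A^T y = x^T (A^*) y. Since this holds for all x, y, we must have A^* = A^T. Therefore
A^* =
[[2, 3, -1],
 [2, 0, 2]].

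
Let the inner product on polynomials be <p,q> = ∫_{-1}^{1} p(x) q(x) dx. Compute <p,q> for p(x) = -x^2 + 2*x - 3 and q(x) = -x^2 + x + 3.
<p,q> = -244/15

Expand the product: p(x)·q(x) = x^4 - 3*x^3 + 2*x^2 + 3*x - 9.
∫_{-1}^{1} of each monomial x^k gives [2/(k+1) if k even, 0 if k odd]. Integrating term-by-term (or equivalently evaluating the antiderivative F(x) = x^5/5 - 3*x^4/4 + 2*x^3/3 + 3*x^2/2 - 9*x at the endpoints):
  F(1) − F(−1) = -443/60 − (533/60) = -244/15.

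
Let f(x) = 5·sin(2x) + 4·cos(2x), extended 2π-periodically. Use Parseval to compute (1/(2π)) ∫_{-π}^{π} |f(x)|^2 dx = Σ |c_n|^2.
Σ |c_n|^2 = 41/2

Expand |f|^2 and use orthogonality of {sin(nx), cos(mx)} on [-π, π]:
  ∫_{-π}^{π} sin(nx)^2 dx = π, ∫ cos(mx)^2 dx = π, and cross terms integrate to 0.
So ∫_{-π}^{π} f(x)^2 dx = 5^2 · π + 4^2 · π = (25 + 16)π.
Divide by 2π: (25 + 16)/2 = 41/2.
By Parseval, this equals Σ |c_n|^2.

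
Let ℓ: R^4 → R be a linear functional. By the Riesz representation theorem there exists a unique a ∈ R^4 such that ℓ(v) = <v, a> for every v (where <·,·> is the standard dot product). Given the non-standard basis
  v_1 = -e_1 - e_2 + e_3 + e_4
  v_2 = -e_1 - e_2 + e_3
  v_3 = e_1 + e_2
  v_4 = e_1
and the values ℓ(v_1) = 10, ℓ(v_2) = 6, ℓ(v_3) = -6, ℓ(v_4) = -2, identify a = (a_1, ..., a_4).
a = (-2, -4, 0, 4)

Write a = (a_1, ..., a_4) in the standard basis. For each basis vector v_i, ℓ(v_i) = <v_i, a> is a linear equation in the a_j's. Collect the n equations into a matrix system V a = ℓ, where row i of V is v_i (expressed in the standard basis). Since V is invertible (lower-triangular with 1s on the diagonal, up to permutation), solve by back-substitution:
  V =
[[-1, -1, 1, 1],
 [-1, -1, 1, 0],
 [1, 1, 0, 0],
 [1, 0, 0, 0]]
  V a = (10, 6, -6, -2)
Solving gives a = (-2, -4, 0, 4).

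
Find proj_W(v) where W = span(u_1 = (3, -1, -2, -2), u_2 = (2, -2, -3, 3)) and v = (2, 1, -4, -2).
proj_W(v) = (575/202, -197/202, -195/101, -183/101)

Set up U = [u_1 | ... | u_2] ∈ R^(4×2). The projector onto W = col(U) is P = U (U^T U)^(-1) U^T.
Compute U^T U =
  [18, 8]
  [8, 26],
and U^T v = (17, 8).
Solve U^T U · c = U^T v for the coefficients: c = (189/202, 2/101). The projection is proj_W(v) = U c.
Check: (v - proj_W(v)) · u_1 = 0  (should be 0).
Check: (v - proj_W(v)) · u_2 = 0  (should be 0).
Result: proj_W(v) = (575/202, -197/202, -195/101, -183/101).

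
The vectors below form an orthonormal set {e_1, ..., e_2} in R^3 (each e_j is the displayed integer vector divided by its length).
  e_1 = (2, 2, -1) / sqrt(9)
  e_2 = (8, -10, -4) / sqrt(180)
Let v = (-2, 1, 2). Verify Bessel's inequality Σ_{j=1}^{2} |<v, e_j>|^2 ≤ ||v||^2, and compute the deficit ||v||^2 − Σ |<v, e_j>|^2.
Σ |<v, e_j>|^2 = 41/5; ||v||^2 = 9; deficit = 4/5

Write each e_j = u_j / sqrt(<u_j, u_j>) where u_j is the displayed integer vector. Then <v, e_j> = <v, u_j> / sqrt(<u_j, u_j>), so |<v, e_j>|^2 = <v, u_j>^2 / <u_j, u_j>.
Coefficients: <v, e_1> = -4/sqrt(9), <v, e_2> = -34/sqrt(180).
Square and sum: Σ |<v, e_j>|^2 = 41/5.
Compute ||v||^2 = v·v = 9.
Deficit = 9 − 41/5 = 4/5 ≥ 0, confirming Bessel's inequality. (The deficit equals ||v − Σ <v,e_j> e_j||^2, the squared distance from v to span{e_j}.)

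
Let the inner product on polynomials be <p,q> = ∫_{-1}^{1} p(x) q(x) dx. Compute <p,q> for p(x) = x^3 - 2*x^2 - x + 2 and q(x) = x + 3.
<p,q> = 116/15

Expand the product: p(x)·q(x) = x^4 + x^3 - 7*x^2 - x + 6.
∫_{-1}^{1} of each monomial x^k gives [2/(k+1) if k even, 0 if k odd]. Integrating term-by-term (or equivalently evaluating the antiderivative F(x) = x^5/5 + x^4/4 - 7*x^3/3 - x^2/2 + 6*x at the endpoints):
  F(1) − F(−1) = 217/60 − (-247/60) = 116/15.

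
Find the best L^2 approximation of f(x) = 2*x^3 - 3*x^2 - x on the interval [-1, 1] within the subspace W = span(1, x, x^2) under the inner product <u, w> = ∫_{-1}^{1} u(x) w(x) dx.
g(x) = -3*x^2 + x/5

The best approximation g ∈ W is the orthogonal projection of f onto W. Writing g = a_0 + a_1 x + a_2 x^2, the coefficients solve the normal equations G · a = b where
  G_{ij} = <φ_i, φ_j> and b_i = <f, φ_i>, with φ_0 = 1, φ_1 = x, φ_2 = x^2.
G =
  [2, 0, 2/3]
  [0, 2/3, 0]
  [2/3, 0, 2/5],
b = (-2, 2/15, -6/5).
Solving gives a_0 = 0, a_1 = 1/5, a_2 = -3, so
  g(x) = -3*x^2 + x/5.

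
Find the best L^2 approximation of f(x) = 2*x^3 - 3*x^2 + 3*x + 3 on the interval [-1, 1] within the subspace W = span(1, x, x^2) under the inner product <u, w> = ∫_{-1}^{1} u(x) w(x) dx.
g(x) = -3*x^2 + 21*x/5 + 3

The best approximation g ∈ W is the orthogonal projection of f onto W. Writing g = a_0 + a_1 x + a_2 x^2, the coefficients solve the normal equations G · a = b where
  G_{ij} = <φ_i, φ_j> and b_i = <f, φ_i>, with φ_0 = 1, φ_1 = x, φ_2 = x^2.
G =
  [2, 0, 2/3]
  [0, 2/3, 0]
  [2/3, 0, 2/5],
b = (4, 14/5, 4/5).
Solving gives a_0 = 3, a_1 = 21/5, a_2 = -3, so
  g(x) = -3*x^2 + 21*x/5 + 3.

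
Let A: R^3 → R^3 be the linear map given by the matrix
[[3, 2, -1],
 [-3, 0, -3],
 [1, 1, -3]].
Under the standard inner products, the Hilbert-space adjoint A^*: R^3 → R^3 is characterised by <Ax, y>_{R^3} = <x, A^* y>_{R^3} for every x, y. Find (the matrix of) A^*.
A^* = A^T =
[[3, -3, 1],
 [2, 0, 1],
 [-1, -3, -3]]

For real matrices with standard dot products, the defining identity <Ax, y> = <x, A^* y> gives (Ax)^T y = x^T (A^*) y, i.e. x^T A^T y = x^T (A^*) y. Since this holds for all x, y, we must have A^* = A^T. Therefore
A^* =
[[3, -3, 1],
 [2, 0, 1],
 [-1, -3, -3]].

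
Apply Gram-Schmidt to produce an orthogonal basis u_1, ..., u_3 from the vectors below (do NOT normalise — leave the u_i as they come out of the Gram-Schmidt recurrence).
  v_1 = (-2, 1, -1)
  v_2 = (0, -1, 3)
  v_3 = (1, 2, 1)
Orthogonal basis:
  u_1 = (-2, 1, -1)
  u_2 = (-4/3, -1/3, 7/3)
  u_3 = (8/11, 24/11, 8/11)

Apply the Gram-Schmidt recurrence
  u_1 = v_1
  u_i = v_i − Σ_{j<i} ((v_i · u_j) / (u_j · u_j)) · u_j.

Step by step this gives:
  u_1 = (-2, 1, -1)
  u_2 = (-4/3, -1/3, 7/3)
  u_3 = (8/11, 24/11, 8/11)

Orthogonality check:
  u_2 · u_1 = 0 (should be 0)
  u_3 · u_1 = 0 (should be 0)
  u_3 · u_2 = 0 (should be 0)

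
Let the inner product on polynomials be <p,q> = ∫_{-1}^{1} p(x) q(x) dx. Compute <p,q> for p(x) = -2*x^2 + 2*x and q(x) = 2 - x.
<p,q> = -4

Expand the product: p(x)·q(x) = 2*x^3 - 6*x^2 + 4*x.
∫_{-1}^{1} of each monomial x^k gives [2/(k+1) if k even, 0 if k odd]. Integrating term-by-term (or equivalently evaluating the antiderivative F(x) = x^4/2 - 2*x^3 + 2*x^2 at the endpoints):
  F(1) − F(−1) = 1/2 − (9/2) = -4.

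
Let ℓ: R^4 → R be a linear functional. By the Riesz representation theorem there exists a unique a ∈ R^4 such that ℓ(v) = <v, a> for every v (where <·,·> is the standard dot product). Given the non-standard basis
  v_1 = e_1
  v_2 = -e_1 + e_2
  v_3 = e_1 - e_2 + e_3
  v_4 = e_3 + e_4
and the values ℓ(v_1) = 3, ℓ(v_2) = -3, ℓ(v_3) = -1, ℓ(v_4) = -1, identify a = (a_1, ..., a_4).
a = (3, 0, -4, 3)

Write a = (a_1, ..., a_4) in the standard basis. For each basis vector v_i, ℓ(v_i) = <v_i, a> is a linear equation in the a_j's. Collect the n equations into a matrix system V a = ℓ, where row i of V is v_i (expressed in the standard basis). Since V is invertible (lower-triangular with 1s on the diagonal, up to permutation), solve by back-substitution:
  V =
[[1, 0, 0, 0],
 [-1, 1, 0, 0],
 [1, -1, 1, 0],
 [0, 0, 1, 1]]
  V a = (3, -3, -1, -1)
Solving gives a = (3, 0, -4, 3).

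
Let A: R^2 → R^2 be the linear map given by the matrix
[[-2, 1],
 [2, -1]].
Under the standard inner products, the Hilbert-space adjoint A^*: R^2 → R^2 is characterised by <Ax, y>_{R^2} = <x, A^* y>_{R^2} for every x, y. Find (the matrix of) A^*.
A^* = A^T =
[[-2, 2],
 [1, -1]]

For real matrices with standard dot products, the defining identity <Ax, y> = <x, A^* y> gives (Ax)^T y = x^T (A^*) y, i.e. x^T A^T y = x^T (A^*) y. Since this holds for all x, y, we must have A^* = A^T. Therefore
A^* =
[[-2, 2],
 [1, -1]].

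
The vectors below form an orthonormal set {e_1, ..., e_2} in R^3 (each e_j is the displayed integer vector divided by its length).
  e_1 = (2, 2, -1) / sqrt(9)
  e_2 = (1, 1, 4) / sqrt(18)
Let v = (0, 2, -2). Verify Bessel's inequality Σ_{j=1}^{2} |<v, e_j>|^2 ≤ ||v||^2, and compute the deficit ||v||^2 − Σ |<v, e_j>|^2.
Σ |<v, e_j>|^2 = 6; ||v||^2 = 8; deficit = 2

Write each e_j = u_j / sqrt(<u_j, u_j>) where u_j is the displayed integer vector. Then <v, e_j> = <v, u_j> / sqrt(<u_j, u_j>), so |<v, e_j>|^2 = <v, u_j>^2 / <u_j, u_j>.
Coefficients: <v, e_1> = 6/sqrt(9), <v, e_2> = -6/sqrt(18).
Square and sum: Σ |<v, e_j>|^2 = 6.
Compute ||v||^2 = v·v = 8.
Deficit = 8 − 6 = 2 ≥ 0, confirming Bessel's inequality. (The deficit equals ||v − Σ <v,e_j> e_j||^2, the squared distance from v to span{e_j}.)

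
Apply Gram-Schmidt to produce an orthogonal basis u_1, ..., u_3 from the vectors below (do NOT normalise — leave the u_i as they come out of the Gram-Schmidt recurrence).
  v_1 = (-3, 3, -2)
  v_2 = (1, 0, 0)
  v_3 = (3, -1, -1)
Orthogonal basis:
  u_1 = (-3, 3, -2)
  u_2 = (13/22, 9/22, -3/11)
  u_3 = (0, -10/13, -15/13)

Apply the Gram-Schmidt recurrence
  u_1 = v_1
  u_i = v_i − Σ_{j<i} ((v_i · u_j) / (u_j · u_j)) · u_j.

Step by step this gives:
  u_1 = (-3, 3, -2)
  u_2 = (13/22, 9/22, -3/11)
  u_3 = (0, -10/13, -15/13)

Orthogonality check:
  u_2 · u_1 = 0 (should be 0)
  u_3 · u_1 = 0 (should be 0)
  u_3 · u_2 = 0 (should be 0)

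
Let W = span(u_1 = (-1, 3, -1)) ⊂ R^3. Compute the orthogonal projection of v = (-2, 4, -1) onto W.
proj_W(v) = (-15/11, 45/11, -15/11)

Set up U = [u_1 | ... | u_1] ∈ R^(3×1). The projector onto W = col(U) is P = U (U^T U)^(-1) U^T.
Compute U^T U =
  [11],
and U^T v = (15).
Solve U^T U · c = U^T v for the coefficients: c = (15/11). The projection is proj_W(v) = U c.
Check: (v - proj_W(v)) · u_1 = 0  (should be 0).
Result: proj_W(v) = (-15/11, 45/11, -15/11).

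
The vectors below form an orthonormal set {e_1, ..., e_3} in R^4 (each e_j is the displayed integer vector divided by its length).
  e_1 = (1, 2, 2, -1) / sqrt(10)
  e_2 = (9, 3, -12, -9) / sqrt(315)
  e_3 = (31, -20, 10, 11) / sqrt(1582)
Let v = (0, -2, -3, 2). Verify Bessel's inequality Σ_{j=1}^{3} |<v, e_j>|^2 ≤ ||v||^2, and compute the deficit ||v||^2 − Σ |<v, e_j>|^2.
Σ |<v, e_j>|^2 = 1752/113; ||v||^2 = 17; deficit = 169/113

Write each e_j = u_j / sqrt(<u_j, u_j>) where u_j is the displayed integer vector. Then <v, e_j> = <v, u_j> / sqrt(<u_j, u_j>), so |<v, e_j>|^2 = <v, u_j>^2 / <u_j, u_j>.
Coefficients: <v, e_1> = -12/sqrt(10), <v, e_2> = 12/sqrt(315), <v, e_3> = 32/sqrt(1582).
Square and sum: Σ |<v, e_j>|^2 = 1752/113.
Compute ||v||^2 = v·v = 17.
Deficit = 17 − 1752/113 = 169/113 ≥ 0, confirming Bessel's inequality. (The deficit equals ||v − Σ <v,e_j> e_j||^2, the squared distance from v to span{e_j}.)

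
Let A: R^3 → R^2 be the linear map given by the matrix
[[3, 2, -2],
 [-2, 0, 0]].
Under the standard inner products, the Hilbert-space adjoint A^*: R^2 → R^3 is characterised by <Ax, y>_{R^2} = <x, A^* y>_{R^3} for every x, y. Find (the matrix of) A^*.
A^* = A^T =
[[3, -2],
 [2, 0],
 [-2, 0]]

For real matrices with standard dot products, the defining identity <Ax, y> = <x, A^* y> gives (Ax)^T y = x^T (A^*) y, i.e. x^T A^T y = x^T (A^*) y. Since this holds for all x, y, we must have A^* = A^T. Therefore
A^* =
[[3, -2],
 [2, 0],
 [-2, 0]].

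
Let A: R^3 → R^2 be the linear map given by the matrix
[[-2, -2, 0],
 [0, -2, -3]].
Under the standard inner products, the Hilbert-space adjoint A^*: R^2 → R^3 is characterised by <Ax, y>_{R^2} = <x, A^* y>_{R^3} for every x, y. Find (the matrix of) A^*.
A^* = A^T =
[[-2, 0],
 [-2, -2],
 [0, -3]]

For real matrices with standard dot products, the defining identity <Ax, y> = <x, A^* y> gives (Ax)^T y = x^T (A^*) y, i.e. x^T A^T y = x^T (A^*) y. Since this holds for all x, y, we must have A^* = A^T. Therefore
A^* =
[[-2, 0],
 [-2, -2],
 [0, -3]].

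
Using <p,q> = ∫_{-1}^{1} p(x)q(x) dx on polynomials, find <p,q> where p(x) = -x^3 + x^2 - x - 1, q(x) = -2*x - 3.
<p,q> = 92/15

Expand the product: p(x)·q(x) = 2*x^4 + x^3 - x^2 + 5*x + 3.
∫_{-1}^{1} of each monomial x^k gives [2/(k+1) if k even, 0 if k odd]. Integrating term-by-term (or equivalently evaluating the antiderivative F(x) = 2*x^5/5 + x^4/4 - x^3/3 + 5*x^2/2 + 3*x at the endpoints):
  F(1) − F(−1) = 349/60 − (-19/60) = 92/15.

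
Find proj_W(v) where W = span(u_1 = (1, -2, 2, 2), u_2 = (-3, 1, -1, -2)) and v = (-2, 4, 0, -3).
proj_W(v) = (-80/37, 80/37, -80/37, -96/37)

Set up U = [u_1 | ... | u_2] ∈ R^(4×2). The projector onto W = col(U) is P = U (U^T U)^(-1) U^T.
Compute U^T U =
  [13, -11]
  [-11, 15],
and U^T v = (-16, 16).
Solve U^T U · c = U^T v for the coefficients: c = (-32/37, 16/37). The projection is proj_W(v) = U c.
Check: (v - proj_W(v)) · u_1 = 0  (should be 0).
Check: (v - proj_W(v)) · u_2 = 0  (should be 0).
Result: proj_W(v) = (-80/37, 80/37, -80/37, -96/37).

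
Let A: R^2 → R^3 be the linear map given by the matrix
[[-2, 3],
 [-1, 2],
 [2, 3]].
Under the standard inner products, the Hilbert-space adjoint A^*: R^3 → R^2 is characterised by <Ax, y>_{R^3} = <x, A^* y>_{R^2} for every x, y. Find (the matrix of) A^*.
A^* = A^T =
[[-2, -1, 2],
 [3, 2, 3]]

For real matrices with standard dot products, the defining identity <Ax, y> = <x, A^* y> gives (Ax)^T y = x^T (A^*) y, i.e. x^T A^T y = x^T (A^*) y. Since this holds for all x, y, we must have A^* = A^T. Therefore
A^* =
[[-2, -1, 2],
 [3, 2, 3]].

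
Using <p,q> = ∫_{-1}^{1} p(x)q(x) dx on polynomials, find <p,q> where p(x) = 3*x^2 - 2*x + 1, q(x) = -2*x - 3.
<p,q> = -28/3

Expand the product: p(x)·q(x) = -6*x^3 - 5*x^2 + 4*x - 3.
∫_{-1}^{1} of each monomial x^k gives [2/(k+1) if k even, 0 if k odd]. Integrating term-by-term (or equivalently evaluating the antiderivative F(x) = -3*x^4/2 - 5*x^3/3 + 2*x^2 - 3*x at the endpoints):
  F(1) − F(−1) = -25/6 − (31/6) = -28/3.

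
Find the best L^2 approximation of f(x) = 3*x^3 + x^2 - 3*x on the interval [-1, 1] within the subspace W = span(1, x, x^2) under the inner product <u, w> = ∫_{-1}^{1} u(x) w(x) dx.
g(x) = x^2 - 6*x/5

The best approximation g ∈ W is the orthogonal projection of f onto W. Writing g = a_0 + a_1 x + a_2 x^2, the coefficients solve the normal equations G · a = b where
  G_{ij} = <φ_i, φ_j> and b_i = <f, φ_i>, with φ_0 = 1, φ_1 = x, φ_2 = x^2.
G =
  [2, 0, 2/3]
  [0, 2/3, 0]
  [2/3, 0, 2/5],
b = (2/3, -4/5, 2/5).
Solving gives a_0 = 0, a_1 = -6/5, a_2 = 1, so
  g(x) = x^2 - 6*x/5.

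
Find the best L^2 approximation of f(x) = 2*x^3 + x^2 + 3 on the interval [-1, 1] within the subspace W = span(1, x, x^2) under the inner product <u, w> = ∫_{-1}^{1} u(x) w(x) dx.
g(x) = x^2 + 6*x/5 + 3

The best approximation g ∈ W is the orthogonal projection of f onto W. Writing g = a_0 + a_1 x + a_2 x^2, the coefficients solve the normal equations G · a = b where
  G_{ij} = <φ_i, φ_j> and b_i = <f, φ_i>, with φ_0 = 1, φ_1 = x, φ_2 = x^2.
G =
  [2, 0, 2/3]
  [0, 2/3, 0]
  [2/3, 0, 2/5],
b = (20/3, 4/5, 12/5).
Solving gives a_0 = 3, a_1 = 6/5, a_2 = 1, so
  g(x) = x^2 + 6*x/5 + 3.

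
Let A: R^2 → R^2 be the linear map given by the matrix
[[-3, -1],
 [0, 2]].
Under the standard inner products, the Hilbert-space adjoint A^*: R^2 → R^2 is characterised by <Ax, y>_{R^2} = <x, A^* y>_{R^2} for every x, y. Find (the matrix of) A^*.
A^* = A^T =
[[-3, 0],
 [-1, 2]]

For real matrices with standard dot products, the defining identity <Ax, y> = <x, A^* y> gives (Ax)^T y = x^T (A^*) y, i.e. x^T A^T y = x^T (A^*) y. Since this holds for all x, y, we must have A^* = A^T. Therefore
A^* =
[[-3, 0],
 [-1, 2]].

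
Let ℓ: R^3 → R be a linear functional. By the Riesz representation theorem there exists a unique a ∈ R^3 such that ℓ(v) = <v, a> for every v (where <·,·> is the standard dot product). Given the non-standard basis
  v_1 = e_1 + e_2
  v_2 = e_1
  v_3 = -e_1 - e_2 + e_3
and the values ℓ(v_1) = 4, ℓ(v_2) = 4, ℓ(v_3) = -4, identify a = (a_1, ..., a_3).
a = (4, 0, 0)

Write a = (a_1, ..., a_3) in the standard basis. For each basis vector v_i, ℓ(v_i) = <v_i, a> is a linear equation in the a_j's. Collect the n equations into a matrix system V a = ℓ, where row i of V is v_i (expressed in the standard basis). Since V is invertible (lower-triangular with 1s on the diagonal, up to permutation), solve by back-substitution:
  V =
[[1, 1, 0],
 [1, 0, 0],
 [-1, -1, 1]]
  V a = (4, 4, -4)
Solving gives a = (4, 0, 0).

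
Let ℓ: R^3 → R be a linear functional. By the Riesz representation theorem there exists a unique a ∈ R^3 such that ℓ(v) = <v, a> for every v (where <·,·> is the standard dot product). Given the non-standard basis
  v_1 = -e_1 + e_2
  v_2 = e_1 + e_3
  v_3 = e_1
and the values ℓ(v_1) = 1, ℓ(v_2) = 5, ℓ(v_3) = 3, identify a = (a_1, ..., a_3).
a = (3, 4, 2)

Write a = (a_1, ..., a_3) in the standard basis. For each basis vector v_i, ℓ(v_i) = <v_i, a> is a linear equation in the a_j's. Collect the n equations into a matrix system V a = ℓ, where row i of V is v_i (expressed in the standard basis). Since V is invertible (lower-triangular with 1s on the diagonal, up to permutation), solve by back-substitution:
  V =
[[-1, 1, 0],
 [1, 0, 1],
 [1, 0, 0]]
  V a = (1, 5, 3)
Solving gives a = (3, 4, 2).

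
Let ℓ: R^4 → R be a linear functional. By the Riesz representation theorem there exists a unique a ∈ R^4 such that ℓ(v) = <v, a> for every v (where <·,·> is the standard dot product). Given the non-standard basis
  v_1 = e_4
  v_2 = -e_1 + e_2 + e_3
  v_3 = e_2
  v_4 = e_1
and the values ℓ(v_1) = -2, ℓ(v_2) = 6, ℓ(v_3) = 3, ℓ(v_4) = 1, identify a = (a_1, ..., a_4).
a = (1, 3, 4, -2)

Write a = (a_1, ..., a_4) in the standard basis. For each basis vector v_i, ℓ(v_i) = <v_i, a> is a linear equation in the a_j's. Collect the n equations into a matrix system V a = ℓ, where row i of V is v_i (expressed in the standard basis). Since V is invertible (lower-triangular with 1s on the diagonal, up to permutation), solve by back-substitution:
  V =
[[0, 0, 0, 1],
 [-1, 1, 1, 0],
 [0, 1, 0, 0],
 [1, 0, 0, 0]]
  V a = (-2, 6, 3, 1)
Solving gives a = (1, 3, 4, -2).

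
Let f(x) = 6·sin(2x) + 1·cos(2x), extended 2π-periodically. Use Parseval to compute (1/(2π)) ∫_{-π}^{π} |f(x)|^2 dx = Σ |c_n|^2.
Σ |c_n|^2 = 37/2

Expand |f|^2 and use orthogonality of {sin(nx), cos(mx)} on [-π, π]:
  ∫_{-π}^{π} sin(nx)^2 dx = π, ∫ cos(mx)^2 dx = π, and cross terms integrate to 0.
So ∫_{-π}^{π} f(x)^2 dx = 6^2 · π + 1^2 · π = (36 + 1)π.
Divide by 2π: (36 + 1)/2 = 37/2.
By Parseval, this equals Σ |c_n|^2.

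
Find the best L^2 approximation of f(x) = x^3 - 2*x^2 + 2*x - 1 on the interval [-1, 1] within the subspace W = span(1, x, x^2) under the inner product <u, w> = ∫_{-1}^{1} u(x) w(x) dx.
g(x) = -2*x^2 + 13*x/5 - 1

The best approximation g ∈ W is the orthogonal projection of f onto W. Writing g = a_0 + a_1 x + a_2 x^2, the coefficients solve the normal equations G · a = b where
  G_{ij} = <φ_i, φ_j> and b_i = <f, φ_i>, with φ_0 = 1, φ_1 = x, φ_2 = x^2.
G =
  [2, 0, 2/3]
  [0, 2/3, 0]
  [2/3, 0, 2/5],
b = (-10/3, 26/15, -22/15).
Solving gives a_0 = -1, a_1 = 13/5, a_2 = -2, so
  g(x) = -2*x^2 + 13*x/5 - 1.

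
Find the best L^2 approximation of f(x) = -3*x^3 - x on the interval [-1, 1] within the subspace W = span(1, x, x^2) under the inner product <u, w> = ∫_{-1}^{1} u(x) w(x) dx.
g(x) = -14*x/5

The best approximation g ∈ W is the orthogonal projection of f onto W. Writing g = a_0 + a_1 x + a_2 x^2, the coefficients solve the normal equations G · a = b where
  G_{ij} = <φ_i, φ_j> and b_i = <f, φ_i>, with φ_0 = 1, φ_1 = x, φ_2 = x^2.
G =
  [2, 0, 2/3]
  [0, 2/3, 0]
  [2/3, 0, 2/5],
b = (0, -28/15, 0).
Solving gives a_0 = 0, a_1 = -14/5, a_2 = 0, so
  g(x) = -14*x/5.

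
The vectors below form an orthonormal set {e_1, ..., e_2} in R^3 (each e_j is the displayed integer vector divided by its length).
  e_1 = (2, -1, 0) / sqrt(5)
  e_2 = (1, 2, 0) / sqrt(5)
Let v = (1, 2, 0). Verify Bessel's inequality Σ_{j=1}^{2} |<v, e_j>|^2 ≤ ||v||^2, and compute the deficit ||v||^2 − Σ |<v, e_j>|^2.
Σ |<v, e_j>|^2 = 5; ||v||^2 = 5; deficit = 0

Write each e_j = u_j / sqrt(<u_j, u_j>) where u_j is the displayed integer vector. Then <v, e_j> = <v, u_j> / sqrt(<u_j, u_j>), so |<v, e_j>|^2 = <v, u_j>^2 / <u_j, u_j>.
Coefficients: <v, e_1> = 0/sqrt(5), <v, e_2> = 5/sqrt(5).
Square and sum: Σ |<v, e_j>|^2 = 5.
Compute ||v||^2 = v·v = 5.
Deficit = 5 − 5 = 0 ≥ 0, confirming Bessel's inequality. (The deficit equals ||v − Σ <v,e_j> e_j||^2, the squared distance from v to span{e_j}.)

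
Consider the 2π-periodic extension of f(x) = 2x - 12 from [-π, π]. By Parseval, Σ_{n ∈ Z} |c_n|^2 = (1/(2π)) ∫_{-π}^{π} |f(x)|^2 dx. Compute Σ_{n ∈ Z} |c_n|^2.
Σ |c_n|^2 = 4π^2/3 + 144

Expand and integrate term by term over [-π, π]:
  ∫ (2x)^2 dx = 4·(2π^3/3); ∫ 2·2·(-12)·x dx = 0 (odd integrand); ∫ (-12)^2 dx = 144·2π.
So (1/(2π)) ∫_{-π}^{π} (2x - 12)^2 dx = 4π^2/3 + 144 = 4π^2/3 + 144.
Parseval ⇒ Σ |c_n|^2 = 4π^2/3 + 144.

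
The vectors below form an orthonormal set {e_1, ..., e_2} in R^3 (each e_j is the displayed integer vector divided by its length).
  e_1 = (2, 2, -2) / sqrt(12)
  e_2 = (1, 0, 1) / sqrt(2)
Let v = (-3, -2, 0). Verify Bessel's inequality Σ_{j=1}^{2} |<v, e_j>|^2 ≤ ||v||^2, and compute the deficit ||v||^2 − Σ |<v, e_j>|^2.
Σ |<v, e_j>|^2 = 77/6; ||v||^2 = 13; deficit = 1/6

Write each e_j = u_j / sqrt(<u_j, u_j>) where u_j is the displayed integer vector. Then <v, e_j> = <v, u_j> / sqrt(<u_j, u_j>), so |<v, e_j>|^2 = <v, u_j>^2 / <u_j, u_j>.
Coefficients: <v, e_1> = -10/sqrt(12), <v, e_2> = -3/sqrt(2).
Square and sum: Σ |<v, e_j>|^2 = 77/6.
Compute ||v||^2 = v·v = 13.
Deficit = 13 − 77/6 = 1/6 ≥ 0, confirming Bessel's inequality. (The deficit equals ||v − Σ <v,e_j> e_j||^2, the squared distance from v to span{e_j}.)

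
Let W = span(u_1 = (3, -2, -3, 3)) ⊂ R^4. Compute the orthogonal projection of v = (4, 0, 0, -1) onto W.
proj_W(v) = (27/31, -18/31, -27/31, 27/31)

Set up U = [u_1 | ... | u_1] ∈ R^(4×1). The projector onto W = col(U) is P = U (U^T U)^(-1) U^T.
Compute U^T U =
  [31],
and U^T v = (9).
Solve U^T U · c = U^T v for the coefficients: c = (9/31). The projection is proj_W(v) = U c.
Check: (v - proj_W(v)) · u_1 = 0  (should be 0).
Result: proj_W(v) = (27/31, -18/31, -27/31, 27/31).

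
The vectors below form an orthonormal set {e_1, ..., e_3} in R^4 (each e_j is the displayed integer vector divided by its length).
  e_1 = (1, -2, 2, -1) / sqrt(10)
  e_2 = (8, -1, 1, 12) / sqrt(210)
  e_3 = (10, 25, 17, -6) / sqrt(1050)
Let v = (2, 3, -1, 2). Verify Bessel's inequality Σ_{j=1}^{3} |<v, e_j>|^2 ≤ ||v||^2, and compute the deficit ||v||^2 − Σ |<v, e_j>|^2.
Σ |<v, e_j>|^2 = 418/25; ||v||^2 = 18; deficit = 32/25

Write each e_j = u_j / sqrt(<u_j, u_j>) where u_j is the displayed integer vector. Then <v, e_j> = <v, u_j> / sqrt(<u_j, u_j>), so |<v, e_j>|^2 = <v, u_j>^2 / <u_j, u_j>.
Coefficients: <v, e_1> = -8/sqrt(10), <v, e_2> = 36/sqrt(210), <v, e_3> = 66/sqrt(1050).
Square and sum: Σ |<v, e_j>|^2 = 418/25.
Compute ||v||^2 = v·v = 18.
Deficit = 18 − 418/25 = 32/25 ≥ 0, confirming Bessel's inequality. (The deficit equals ||v − Σ <v,e_j> e_j||^2, the squared distance from v to span{e_j}.)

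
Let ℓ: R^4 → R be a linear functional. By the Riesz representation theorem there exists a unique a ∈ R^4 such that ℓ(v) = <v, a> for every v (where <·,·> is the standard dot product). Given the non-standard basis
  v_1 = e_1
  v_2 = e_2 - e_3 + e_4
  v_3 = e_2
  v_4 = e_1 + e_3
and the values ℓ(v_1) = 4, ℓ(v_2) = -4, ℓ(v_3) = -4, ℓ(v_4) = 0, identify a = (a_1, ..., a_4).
a = (4, -4, -4, -4)

Write a = (a_1, ..., a_4) in the standard basis. For each basis vector v_i, ℓ(v_i) = <v_i, a> is a linear equation in the a_j's. Collect the n equations into a matrix system V a = ℓ, where row i of V is v_i (expressed in the standard basis). Since V is invertible (lower-triangular with 1s on the diagonal, up to permutation), solve by back-substitution:
  V =
[[1, 0, 0, 0],
 [0, 1, -1, 1],
 [0, 1, 0, 0],
 [1, 0, 1, 0]]
  V a = (4, -4, -4, 0)
Solving gives a = (4, -4, -4, -4).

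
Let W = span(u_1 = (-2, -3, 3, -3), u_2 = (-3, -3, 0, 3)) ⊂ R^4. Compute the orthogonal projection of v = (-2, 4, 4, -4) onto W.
proj_W(v) = (98/89, 38/89, 180/89, -398/89)

Set up U = [u_1 | ... | u_2] ∈ R^(4×2). The projector onto W = col(U) is P = U (U^T U)^(-1) U^T.
Compute U^T U =
  [31, 6]
  [6, 27],
and U^T v = (16, -18).
Solve U^T U · c = U^T v for the coefficients: c = (60/89, -218/267). The projection is proj_W(v) = U c.
Check: (v - proj_W(v)) · u_1 = 0  (should be 0).
Check: (v - proj_W(v)) · u_2 = 0  (should be 0).
Result: proj_W(v) = (98/89, 38/89, 180/89, -398/89).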